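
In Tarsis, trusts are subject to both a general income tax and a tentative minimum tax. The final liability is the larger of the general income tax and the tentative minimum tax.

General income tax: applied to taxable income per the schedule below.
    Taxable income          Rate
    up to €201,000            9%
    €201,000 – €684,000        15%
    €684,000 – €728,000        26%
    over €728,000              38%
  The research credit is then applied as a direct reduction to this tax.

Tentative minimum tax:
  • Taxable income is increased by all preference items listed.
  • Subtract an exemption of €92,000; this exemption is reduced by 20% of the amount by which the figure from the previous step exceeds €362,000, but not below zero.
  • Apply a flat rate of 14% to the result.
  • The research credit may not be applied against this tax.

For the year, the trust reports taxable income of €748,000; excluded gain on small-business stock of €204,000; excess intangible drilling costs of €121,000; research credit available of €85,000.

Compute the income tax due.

General income tax:
  €201,000 × 9% = €18,090
  €483,000 × 15% = €72,450
  €44,000 × 26% = €11,440
  €20,000 × 38% = €7,600
  → €109,580
  Less research credit €85,000 → €24,580

Tentative minimum tax:
  Adjusted income: €748,000 + €204,000 + €121,000 = €1,073,000
  Exemption: 20% × (€1,073,000 − €362,000) = €142,200 ≥ €92,000, so the exemption is fully phased out
  Base: €1,073,000 − €0 = €1,073,000
  €1,073,000 × 14% = €150,220

€150,220 > €24,580, so the tentative minimum tax is the binding amount.

€150,220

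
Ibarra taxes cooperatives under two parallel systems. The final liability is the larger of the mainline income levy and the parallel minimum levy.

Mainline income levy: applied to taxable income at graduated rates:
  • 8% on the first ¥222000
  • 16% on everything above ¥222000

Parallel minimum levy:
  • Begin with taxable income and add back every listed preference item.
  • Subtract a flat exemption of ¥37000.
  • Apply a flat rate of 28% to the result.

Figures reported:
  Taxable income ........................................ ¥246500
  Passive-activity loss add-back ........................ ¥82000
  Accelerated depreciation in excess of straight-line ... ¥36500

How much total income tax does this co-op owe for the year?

¥91840

Mainline income levy:
  ¥222000 × 8% = ¥17760
  ¥24500 × 16% = ¥3920
  → ¥21680

Parallel minimum levy:
  Adjusted income: ¥246500 + ¥82000 + ¥36500 = ¥365000
  Less exemption ¥37000 → base ¥328000
  ¥328000 × 28% = ¥91840

¥91840 > ¥21680, so the parallel minimum levy is the binding amount.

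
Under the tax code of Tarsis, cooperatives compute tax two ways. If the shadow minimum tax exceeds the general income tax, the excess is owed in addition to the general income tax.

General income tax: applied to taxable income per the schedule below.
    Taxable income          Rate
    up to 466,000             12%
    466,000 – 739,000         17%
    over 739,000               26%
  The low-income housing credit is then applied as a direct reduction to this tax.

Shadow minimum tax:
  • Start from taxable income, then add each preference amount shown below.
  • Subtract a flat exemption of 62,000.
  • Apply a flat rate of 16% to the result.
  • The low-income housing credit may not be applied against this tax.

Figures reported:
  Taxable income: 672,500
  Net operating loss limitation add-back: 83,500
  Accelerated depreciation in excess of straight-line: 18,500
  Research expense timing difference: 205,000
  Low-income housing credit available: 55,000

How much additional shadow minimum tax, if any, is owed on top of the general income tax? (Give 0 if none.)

110,775

General income tax:
  466,000 × 12% = 55,920
  206,500 × 17% = 35,105
  → 91,025
  Less low-income housing credit 55,000 → 36,025

Shadow minimum tax:
  Adjusted income: 672,500 + 83,500 + 18,500 + 205,000 = 979,500
  Less exemption 62,000 → base 917,500
  917,500 × 16% = 146,800

Excess of shadow minimum tax over general income tax: 146,800 − 36,025 = 110,775.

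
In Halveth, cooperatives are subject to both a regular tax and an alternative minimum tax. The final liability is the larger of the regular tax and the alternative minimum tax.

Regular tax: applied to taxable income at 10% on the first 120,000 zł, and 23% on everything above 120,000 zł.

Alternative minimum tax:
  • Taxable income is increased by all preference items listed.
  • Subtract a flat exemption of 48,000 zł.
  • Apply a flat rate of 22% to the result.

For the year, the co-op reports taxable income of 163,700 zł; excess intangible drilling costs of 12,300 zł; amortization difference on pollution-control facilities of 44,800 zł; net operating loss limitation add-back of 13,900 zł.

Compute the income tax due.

41,074 zł

Alternative minimum tax:
  Adjusted income: 163,700 zł + 12,300 zł + 44,800 zł + 13,900 zł = 234,700 zł
  Less exemption 48,000 zł → base 186,700 zł
  186,700 zł × 22% = 41,074 zł

Regular tax:
  120,000 zł × 10% = 12,000 zł
  43,700 zł × 23% = 10,051 zł
  → 22,051 zł

41,074 zł > 22,051 zł, so the alternative minimum tax is the binding amount.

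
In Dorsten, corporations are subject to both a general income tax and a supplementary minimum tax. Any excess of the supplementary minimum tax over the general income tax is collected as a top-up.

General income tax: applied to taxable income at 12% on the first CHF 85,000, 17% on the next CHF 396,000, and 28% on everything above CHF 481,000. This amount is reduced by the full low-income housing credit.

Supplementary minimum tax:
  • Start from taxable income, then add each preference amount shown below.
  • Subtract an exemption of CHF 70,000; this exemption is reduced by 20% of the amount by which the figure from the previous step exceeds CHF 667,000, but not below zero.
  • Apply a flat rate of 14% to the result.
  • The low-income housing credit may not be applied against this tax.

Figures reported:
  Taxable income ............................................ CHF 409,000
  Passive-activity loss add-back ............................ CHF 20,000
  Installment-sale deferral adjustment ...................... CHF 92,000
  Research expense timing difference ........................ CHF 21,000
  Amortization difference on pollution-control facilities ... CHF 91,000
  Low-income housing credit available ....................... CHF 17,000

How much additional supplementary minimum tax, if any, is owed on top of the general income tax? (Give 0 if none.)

General income tax:
  CHF 85,000 × 12% = CHF 10,200
  CHF 324,000 × 17% = CHF 55,080
  → CHF 65,280
  Less low-income housing credit CHF 17,000 → CHF 48,280

Supplementary minimum tax:
  Adjusted income: CHF 409,000 + CHF 20,000 + CHF 92,000 + CHF 21,000 + CHF 91,000 = CHF 633,000
  Exemption: CHF 633,000 ≤ CHF 667,000, so full CHF 70,000 applies
  Base: CHF 633,000 − CHF 70,000 = CHF 563,000
  CHF 563,000 × 14% = CHF 78,820

Excess of supplementary minimum tax over general income tax: CHF 78,820 − CHF 48,280 = CHF 30,540.

CHF 30,540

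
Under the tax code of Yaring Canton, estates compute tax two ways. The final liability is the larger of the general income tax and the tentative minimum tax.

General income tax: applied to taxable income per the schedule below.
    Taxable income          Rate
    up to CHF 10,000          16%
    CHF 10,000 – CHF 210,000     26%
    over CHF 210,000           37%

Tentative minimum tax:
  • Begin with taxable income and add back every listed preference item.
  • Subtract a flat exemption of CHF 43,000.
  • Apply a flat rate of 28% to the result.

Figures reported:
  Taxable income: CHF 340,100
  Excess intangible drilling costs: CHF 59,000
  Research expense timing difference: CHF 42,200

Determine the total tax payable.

General income tax:
  CHF 10,000 × 16% = CHF 1,600
  CHF 200,000 × 26% = CHF 52,000
  CHF 130,100 × 37% = CHF 48,137
  → CHF 101,737

Tentative minimum tax:
  Adjusted income: CHF 340,100 + CHF 59,000 + CHF 42,200 = CHF 441,300
  Less exemption CHF 43,000 → base CHF 398,300
  CHF 398,300 × 28% = CHF 111,524

CHF 111,524 > CHF 101,737, so the tentative minimum tax is the binding amount.

CHF 111,524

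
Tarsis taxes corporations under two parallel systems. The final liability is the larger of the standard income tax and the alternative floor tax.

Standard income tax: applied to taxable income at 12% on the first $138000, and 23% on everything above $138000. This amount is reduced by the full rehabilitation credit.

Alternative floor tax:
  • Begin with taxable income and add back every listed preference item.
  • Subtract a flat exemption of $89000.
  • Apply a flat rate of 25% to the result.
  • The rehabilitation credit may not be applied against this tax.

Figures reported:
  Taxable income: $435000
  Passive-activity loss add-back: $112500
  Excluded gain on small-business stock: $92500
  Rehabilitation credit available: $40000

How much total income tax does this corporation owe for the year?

Standard income tax:
  $138000 × 12% = $16560
  $297000 × 23% = $68310
  → $84870
  Less rehabilitation credit $40000 → $44870

Alternative floor tax:
  Adjusted income: $435000 + $112500 + $92500 = $640000
  Less exemption $89000 → base $551000
  $551000 × 25% = $137750

$137750 > $44870, so the alternative floor tax is the binding amount.

$137750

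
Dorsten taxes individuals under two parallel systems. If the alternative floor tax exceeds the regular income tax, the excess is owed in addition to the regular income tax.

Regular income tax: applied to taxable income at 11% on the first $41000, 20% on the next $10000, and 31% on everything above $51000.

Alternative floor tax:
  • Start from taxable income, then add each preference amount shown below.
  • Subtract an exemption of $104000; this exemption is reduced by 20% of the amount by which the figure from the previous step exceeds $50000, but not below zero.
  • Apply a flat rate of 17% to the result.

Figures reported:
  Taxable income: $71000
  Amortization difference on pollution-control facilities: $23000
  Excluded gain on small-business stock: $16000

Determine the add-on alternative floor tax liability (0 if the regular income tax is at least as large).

$0

Regular income tax:
  $41000 × 11% = $4510
  $10000 × 20% = $2000
  $20000 × 31% = $6200
  → $12710

Alternative floor tax:
  Adjusted income: $71000 + $23000 + $16000 = $110000
  Exemption: $104000 − 20% × ($110000 − $50000) = $104000 − $12000 = $92000
  Base: $110000 − $92000 = $18000
  $18000 × 17% = $3060

$3060 ≤ $12710, so no add-on is due.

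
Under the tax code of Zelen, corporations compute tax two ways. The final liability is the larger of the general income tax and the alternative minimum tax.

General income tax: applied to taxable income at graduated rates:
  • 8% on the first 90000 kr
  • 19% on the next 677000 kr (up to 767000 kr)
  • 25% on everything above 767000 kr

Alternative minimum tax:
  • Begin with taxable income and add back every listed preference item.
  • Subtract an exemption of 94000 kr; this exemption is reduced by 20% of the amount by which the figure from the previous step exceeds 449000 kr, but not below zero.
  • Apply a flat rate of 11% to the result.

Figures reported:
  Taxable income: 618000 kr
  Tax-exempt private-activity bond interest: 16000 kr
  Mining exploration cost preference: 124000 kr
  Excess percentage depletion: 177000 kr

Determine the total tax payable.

Alternative minimum tax:
  Adjusted income: 618000 kr + 16000 kr + 124000 kr + 177000 kr = 935000 kr
  Exemption: 20% × (935000 kr − 449000 kr) = 97200 kr ≥ 94000 kr, so the exemption is fully phased out
  Base: 935000 kr − 0 kr = 935000 kr
  935000 kr × 11% = 102850 kr

General income tax:
  90000 kr × 8% = 7200 kr
  528000 kr × 19% = 100320 kr
  → 107520 kr

107520 kr > 102850 kr, so the general income tax governs.

107520 kr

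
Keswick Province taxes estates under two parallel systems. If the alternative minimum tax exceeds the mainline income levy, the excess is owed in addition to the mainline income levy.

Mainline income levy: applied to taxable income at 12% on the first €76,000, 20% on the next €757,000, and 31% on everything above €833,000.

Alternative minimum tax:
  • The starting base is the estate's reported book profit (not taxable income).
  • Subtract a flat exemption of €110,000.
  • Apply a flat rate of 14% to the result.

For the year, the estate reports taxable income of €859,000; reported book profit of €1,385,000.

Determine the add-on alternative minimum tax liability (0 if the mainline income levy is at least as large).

€9,920

Mainline income levy:
  €76,000 × 12% = €9,120
  €757,000 × 20% = €151,400
  €26,000 × 31% = €8,060
  → €168,580

Alternative minimum tax:
  Base (reported book profit): €1,385,000
  Less exemption €110,000 → base €1,275,000
  €1,275,000 × 14% = €178,500

Excess of alternative minimum tax over mainline income levy: €178,500 − €168,580 = €9,920.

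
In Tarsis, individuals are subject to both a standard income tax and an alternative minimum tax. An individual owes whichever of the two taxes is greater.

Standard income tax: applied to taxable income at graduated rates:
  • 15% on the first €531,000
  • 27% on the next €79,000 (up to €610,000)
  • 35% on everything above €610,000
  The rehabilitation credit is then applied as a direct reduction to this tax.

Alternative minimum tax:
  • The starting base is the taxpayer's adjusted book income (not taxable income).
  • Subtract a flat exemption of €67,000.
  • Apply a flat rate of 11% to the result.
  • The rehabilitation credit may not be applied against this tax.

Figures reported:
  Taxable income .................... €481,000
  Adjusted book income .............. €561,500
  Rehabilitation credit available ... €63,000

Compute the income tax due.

€54,395

Standard income tax:
  €481,000 × 15% = €72,150
  Less rehabilitation credit €63,000 → €9,150

Alternative minimum tax:
  Base (adjusted book income): €561,500
  Less exemption €67,000 → base €494,500
  €494,500 × 11% = €54,395

€54,395 > €9,150, so the alternative minimum tax is the binding amount.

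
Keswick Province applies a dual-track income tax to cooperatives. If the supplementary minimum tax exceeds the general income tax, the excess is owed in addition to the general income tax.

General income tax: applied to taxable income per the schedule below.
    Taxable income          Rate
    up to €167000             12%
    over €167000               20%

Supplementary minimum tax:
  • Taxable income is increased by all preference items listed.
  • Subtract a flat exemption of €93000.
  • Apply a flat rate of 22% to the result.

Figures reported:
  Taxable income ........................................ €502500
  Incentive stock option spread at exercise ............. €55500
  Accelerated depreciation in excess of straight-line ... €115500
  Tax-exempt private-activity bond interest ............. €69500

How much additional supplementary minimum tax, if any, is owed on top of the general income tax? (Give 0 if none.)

Supplementary minimum tax:
  Adjusted income: €502500 + €55500 + €115500 + €69500 = €743000
  Less exemption €93000 → base €650000
  €650000 × 22% = €143000

General income tax:
  €167000 × 12% = €20040
  €335500 × 20% = €67100
  → €87140

Excess of supplementary minimum tax over general income tax: €143000 − €87140 = €55860.

€55860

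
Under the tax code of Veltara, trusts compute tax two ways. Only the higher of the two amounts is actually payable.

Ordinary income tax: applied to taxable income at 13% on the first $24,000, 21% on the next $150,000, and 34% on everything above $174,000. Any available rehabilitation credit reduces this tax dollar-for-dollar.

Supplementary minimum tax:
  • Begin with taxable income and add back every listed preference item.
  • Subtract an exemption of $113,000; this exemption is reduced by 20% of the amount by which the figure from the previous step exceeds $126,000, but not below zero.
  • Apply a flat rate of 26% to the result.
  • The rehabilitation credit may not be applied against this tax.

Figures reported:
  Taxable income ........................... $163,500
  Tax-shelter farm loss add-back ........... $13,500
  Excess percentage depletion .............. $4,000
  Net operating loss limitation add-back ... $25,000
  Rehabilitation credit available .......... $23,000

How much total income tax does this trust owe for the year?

Supplementary minimum tax:
  Adjusted income: $163,500 + $13,500 + $4,000 + $25,000 = $206,000
  Exemption: $113,000 − 20% × ($206,000 − $126,000) = $113,000 − $16,000 = $97,000
  Base: $206,000 − $97,000 = $109,000
  $109,000 × 26% = $28,340

Ordinary income tax:
  $24,000 × 13% = $3,120
  $139,500 × 21% = $29,295
  → $32,415
  Less rehabilitation credit $23,000 → $9,415

$28,340 > $9,415, so the supplementary minimum tax is the binding amount.

$28,340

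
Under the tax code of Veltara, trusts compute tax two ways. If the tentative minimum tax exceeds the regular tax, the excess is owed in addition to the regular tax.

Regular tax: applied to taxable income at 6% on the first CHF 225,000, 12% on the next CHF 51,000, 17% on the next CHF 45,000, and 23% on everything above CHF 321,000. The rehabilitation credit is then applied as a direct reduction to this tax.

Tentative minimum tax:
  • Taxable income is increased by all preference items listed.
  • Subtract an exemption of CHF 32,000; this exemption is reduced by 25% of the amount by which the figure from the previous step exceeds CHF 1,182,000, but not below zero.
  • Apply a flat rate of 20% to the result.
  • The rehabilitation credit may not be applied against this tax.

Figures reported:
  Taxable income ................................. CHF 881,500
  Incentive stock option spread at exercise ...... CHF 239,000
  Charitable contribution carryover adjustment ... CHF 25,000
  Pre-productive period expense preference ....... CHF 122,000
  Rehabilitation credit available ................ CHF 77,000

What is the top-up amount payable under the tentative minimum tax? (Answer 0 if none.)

Regular tax:
  CHF 225,000 × 6% = CHF 13,500
  CHF 51,000 × 12% = CHF 6,120
  CHF 45,000 × 17% = CHF 7,650
  CHF 560,500 × 23% = CHF 128,915
  → CHF 156,185
  Less rehabilitation credit CHF 77,000 → CHF 79,185

Tentative minimum tax:
  Adjusted income: CHF 881,500 + CHF 239,000 + CHF 25,000 + CHF 122,000 = CHF 1,267,500
  Exemption: CHF 32,000 − 25% × (CHF 1,267,500 − CHF 1,182,000) = CHF 32,000 − CHF 21,375 = CHF 10,625
  Base: CHF 1,267,500 − CHF 10,625 = CHF 1,256,875
  CHF 1,256,875 × 20% = CHF 251,375

Excess of tentative minimum tax over regular tax: CHF 251,375 − CHF 79,185 = CHF 172,190.

CHF 172,190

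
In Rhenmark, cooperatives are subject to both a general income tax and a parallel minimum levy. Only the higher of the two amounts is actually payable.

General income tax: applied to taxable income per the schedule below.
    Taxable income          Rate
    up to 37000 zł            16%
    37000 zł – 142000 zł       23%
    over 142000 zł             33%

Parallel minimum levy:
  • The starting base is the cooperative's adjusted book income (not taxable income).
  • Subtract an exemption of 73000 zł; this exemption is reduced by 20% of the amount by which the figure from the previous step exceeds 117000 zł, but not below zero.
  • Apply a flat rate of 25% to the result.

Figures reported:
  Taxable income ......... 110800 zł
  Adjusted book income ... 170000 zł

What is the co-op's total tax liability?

26900 zł

General income tax:
  37000 zł × 16% = 5920 zł
  73800 zł × 23% = 16974 zł
  → 22894 zł

Parallel minimum levy:
  Base (adjusted book income): 170000 zł
  Exemption: 73000 zł − 20% × (170000 zł − 117000 zł) = 73000 zł − 10600 zł = 62400 zł
  Base: 170000 zł − 62400 zł = 107600 zł
  107600 zł × 25% = 26900 zł

26900 zł > 22894 zł, so the parallel minimum levy is the binding amount.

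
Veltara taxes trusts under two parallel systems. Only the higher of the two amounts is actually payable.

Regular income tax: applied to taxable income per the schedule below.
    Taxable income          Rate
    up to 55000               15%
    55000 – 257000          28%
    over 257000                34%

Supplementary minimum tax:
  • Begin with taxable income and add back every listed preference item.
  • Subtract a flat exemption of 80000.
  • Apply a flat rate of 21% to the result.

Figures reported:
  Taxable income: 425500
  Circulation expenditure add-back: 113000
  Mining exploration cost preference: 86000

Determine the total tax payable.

122100

Supplementary minimum tax:
  Adjusted income: 425500 + 113000 + 86000 = 624500
  Less exemption 80000 → base 544500
  544500 × 21% = 114345

Regular income tax:
  55000 × 15% = 8250
  202000 × 28% = 56560
  168500 × 34% = 57290
  → 122100

122100 > 114345, so the regular income tax governs.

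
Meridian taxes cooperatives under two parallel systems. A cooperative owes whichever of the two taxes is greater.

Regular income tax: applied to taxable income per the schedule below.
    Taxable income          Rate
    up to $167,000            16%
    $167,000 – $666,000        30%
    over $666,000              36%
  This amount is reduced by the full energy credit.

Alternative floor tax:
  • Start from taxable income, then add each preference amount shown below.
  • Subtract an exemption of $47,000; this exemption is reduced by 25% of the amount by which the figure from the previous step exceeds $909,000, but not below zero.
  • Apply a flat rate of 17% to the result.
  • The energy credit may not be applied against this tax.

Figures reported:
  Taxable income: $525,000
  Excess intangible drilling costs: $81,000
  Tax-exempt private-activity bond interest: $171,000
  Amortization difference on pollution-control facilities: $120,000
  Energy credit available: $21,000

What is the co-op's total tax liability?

$144,500

Regular income tax:
  $167,000 × 16% = $26,720
  $358,000 × 30% = $107,400
  → $134,120
  Less energy credit $21,000 → $113,120

Alternative floor tax:
  Adjusted income: $525,000 + $81,000 + $171,000 + $120,000 = $897,000
  Exemption: $897,000 ≤ $909,000, so full $47,000 applies
  Base: $897,000 − $47,000 = $850,000
  $850,000 × 17% = $144,500

$144,500 > $113,120, so the alternative floor tax is the binding amount.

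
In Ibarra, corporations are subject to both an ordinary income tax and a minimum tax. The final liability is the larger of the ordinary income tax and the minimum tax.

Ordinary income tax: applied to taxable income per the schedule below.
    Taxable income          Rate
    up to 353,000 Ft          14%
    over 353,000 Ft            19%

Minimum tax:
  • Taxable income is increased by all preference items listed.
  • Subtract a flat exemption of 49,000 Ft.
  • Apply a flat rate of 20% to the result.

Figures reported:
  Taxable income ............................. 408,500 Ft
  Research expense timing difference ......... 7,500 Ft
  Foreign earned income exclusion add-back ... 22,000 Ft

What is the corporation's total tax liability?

77,800 Ft

Minimum tax:
  Adjusted income: 408,500 Ft + 7,500 Ft + 22,000 Ft = 438,000 Ft
  Less exemption 49,000 Ft → base 389,000 Ft
  389,000 Ft × 20% = 77,800 Ft

Ordinary income tax:
  353,000 Ft × 14% = 49,420 Ft
  55,500 Ft × 19% = 10,545 Ft
  → 59,965 Ft

77,800 Ft > 59,965 Ft, so the minimum tax is the binding amount.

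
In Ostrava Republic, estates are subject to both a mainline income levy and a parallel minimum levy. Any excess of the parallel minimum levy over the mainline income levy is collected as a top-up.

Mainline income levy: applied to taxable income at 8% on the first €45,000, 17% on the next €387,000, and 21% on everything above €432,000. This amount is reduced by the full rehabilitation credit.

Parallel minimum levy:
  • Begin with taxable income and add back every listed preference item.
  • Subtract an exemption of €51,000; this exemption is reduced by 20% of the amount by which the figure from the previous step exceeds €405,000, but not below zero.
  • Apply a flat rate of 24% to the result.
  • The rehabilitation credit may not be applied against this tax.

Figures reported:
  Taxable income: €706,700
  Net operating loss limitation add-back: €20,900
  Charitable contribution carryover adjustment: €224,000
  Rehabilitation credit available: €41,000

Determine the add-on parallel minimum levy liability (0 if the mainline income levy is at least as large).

€142,307

Mainline income levy:
  €45,000 × 8% = €3,600
  €387,000 × 17% = €65,790
  €274,700 × 21% = €57,687
  → €127,077
  Less rehabilitation credit €41,000 → €86,077

Parallel minimum levy:
  Adjusted income: €706,700 + €20,900 + €224,000 = €951,600
  Exemption: 20% × (€951,600 − €405,000) = €109,320 ≥ €51,000, so the exemption is fully phased out
  Base: €951,600 − €0 = €951,600
  €951,600 × 24% = €228,384

Excess of parallel minimum levy over mainline income levy: €228,384 − €86,077 = €142,307.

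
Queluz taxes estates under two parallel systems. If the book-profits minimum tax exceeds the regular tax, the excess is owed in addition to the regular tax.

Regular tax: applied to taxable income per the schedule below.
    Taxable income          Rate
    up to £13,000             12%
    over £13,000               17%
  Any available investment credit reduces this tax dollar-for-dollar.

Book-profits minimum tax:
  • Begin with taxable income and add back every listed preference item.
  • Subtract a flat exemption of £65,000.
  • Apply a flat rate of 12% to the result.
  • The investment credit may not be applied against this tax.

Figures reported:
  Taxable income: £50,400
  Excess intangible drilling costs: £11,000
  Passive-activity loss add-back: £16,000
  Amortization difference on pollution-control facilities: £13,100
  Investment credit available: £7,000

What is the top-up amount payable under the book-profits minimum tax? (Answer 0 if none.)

Book-profits minimum tax:
  Adjusted income: £50,400 + £11,000 + £16,000 + £13,100 = £90,500
  Less exemption £65,000 → base £25,500
  £25,500 × 12% = £3,060

Regular tax:
  £13,000 × 12% = £1,560
  £37,400 × 17% = £6,358
  → £7,918
  Less investment credit £7,000 → £918

Excess of book-profits minimum tax over regular tax: £3,060 − £918 = £2,142.

£2,142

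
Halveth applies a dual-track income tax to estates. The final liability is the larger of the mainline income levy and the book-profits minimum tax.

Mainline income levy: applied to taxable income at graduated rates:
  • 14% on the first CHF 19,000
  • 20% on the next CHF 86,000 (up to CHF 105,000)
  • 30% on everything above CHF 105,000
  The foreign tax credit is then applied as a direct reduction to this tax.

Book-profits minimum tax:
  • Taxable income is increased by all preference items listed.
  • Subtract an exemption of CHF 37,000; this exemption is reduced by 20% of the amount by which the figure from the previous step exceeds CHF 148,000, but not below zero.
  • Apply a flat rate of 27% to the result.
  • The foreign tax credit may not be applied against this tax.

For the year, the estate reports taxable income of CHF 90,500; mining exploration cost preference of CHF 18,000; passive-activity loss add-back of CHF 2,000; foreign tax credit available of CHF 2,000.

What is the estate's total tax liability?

Book-profits minimum tax:
  Adjusted income: CHF 90,500 + CHF 18,000 + CHF 2,000 = CHF 110,500
  Exemption: CHF 110,500 ≤ CHF 148,000, so full CHF 37,000 applies
  Base: CHF 110,500 − CHF 37,000 = CHF 73,500
  CHF 73,500 × 27% = CHF 19,845

Mainline income levy:
  CHF 19,000 × 14% = CHF 2,660
  CHF 71,500 × 20% = CHF 14,300
  → CHF 16,960
  Less foreign tax credit CHF 2,000 → CHF 14,960

CHF 19,845 > CHF 14,960, so the book-profits minimum tax is the binding amount.

CHF 19,845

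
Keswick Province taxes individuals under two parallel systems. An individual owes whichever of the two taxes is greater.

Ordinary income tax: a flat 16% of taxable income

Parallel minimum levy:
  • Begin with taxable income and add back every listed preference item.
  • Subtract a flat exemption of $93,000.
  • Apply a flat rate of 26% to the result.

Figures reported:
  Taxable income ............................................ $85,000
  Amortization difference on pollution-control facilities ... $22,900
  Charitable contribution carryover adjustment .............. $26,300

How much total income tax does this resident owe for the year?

$13,600

Ordinary income tax:
  $85,000 × 16% = $13,600

Parallel minimum levy:
  Adjusted income: $85,000 + $22,900 + $26,300 = $134,200
  Less exemption $93,000 → base $41,200
  $41,200 × 26% = $10,712

$13,600 > $10,712, so the ordinary income tax governs.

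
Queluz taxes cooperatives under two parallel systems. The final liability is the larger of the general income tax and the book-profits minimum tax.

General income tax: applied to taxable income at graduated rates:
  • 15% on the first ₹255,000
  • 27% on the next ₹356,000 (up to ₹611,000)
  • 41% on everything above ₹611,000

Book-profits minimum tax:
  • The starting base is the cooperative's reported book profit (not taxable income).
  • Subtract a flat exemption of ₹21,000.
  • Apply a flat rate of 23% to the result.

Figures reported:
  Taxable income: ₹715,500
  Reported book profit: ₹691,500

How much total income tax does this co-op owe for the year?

₹177,215

Book-profits minimum tax:
  Base (reported book profit): ₹691,500
  Less exemption ₹21,000 → base ₹670,500
  ₹670,500 × 23% = ₹154,215

General income tax:
  ₹255,000 × 15% = ₹38,250
  ₹356,000 × 27% = ₹96,120
  ₹104,500 × 41% = ₹42,845
  → ₹177,215

₹177,215 > ₹154,215, so the general income tax governs.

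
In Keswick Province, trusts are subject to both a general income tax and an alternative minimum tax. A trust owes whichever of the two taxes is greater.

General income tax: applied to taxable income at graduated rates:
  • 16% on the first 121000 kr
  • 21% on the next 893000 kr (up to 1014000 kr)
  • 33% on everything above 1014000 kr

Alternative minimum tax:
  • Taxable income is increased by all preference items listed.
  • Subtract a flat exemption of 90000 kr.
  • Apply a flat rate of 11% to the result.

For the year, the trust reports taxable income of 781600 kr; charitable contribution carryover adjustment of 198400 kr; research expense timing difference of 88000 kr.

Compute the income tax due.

158086 kr

General income tax:
  121000 kr × 16% = 19360 kr
  660600 kr × 21% = 138726 kr
  → 158086 kr

Alternative minimum tax:
  Adjusted income: 781600 kr + 198400 kr + 88000 kr = 1068000 kr
  Less exemption 90000 kr → base 978000 kr
  978000 kr × 11% = 107580 kr

158086 kr > 107580 kr, so the general income tax governs.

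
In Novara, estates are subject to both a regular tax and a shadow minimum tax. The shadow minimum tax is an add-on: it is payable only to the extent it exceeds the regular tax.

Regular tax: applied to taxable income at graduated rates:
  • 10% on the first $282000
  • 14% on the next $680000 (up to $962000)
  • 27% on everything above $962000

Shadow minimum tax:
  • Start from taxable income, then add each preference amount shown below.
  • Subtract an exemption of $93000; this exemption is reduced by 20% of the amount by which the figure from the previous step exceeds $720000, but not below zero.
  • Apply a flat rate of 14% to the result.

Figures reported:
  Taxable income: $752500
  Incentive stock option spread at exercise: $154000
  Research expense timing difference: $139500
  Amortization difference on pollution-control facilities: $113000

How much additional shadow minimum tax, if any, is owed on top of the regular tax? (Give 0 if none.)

Shadow minimum tax:
  Adjusted income: $752500 + $154000 + $139500 + $113000 = $1159000
  Exemption: $93000 − 20% × ($1159000 − $720000) = $93000 − $87800 = $5200
  Base: $1159000 − $5200 = $1153800
  $1153800 × 14% = $161532

Regular tax:
  $282000 × 10% = $28200
  $470500 × 14% = $65870
  → $94070

Excess of shadow minimum tax over regular tax: $161532 − $94070 = $67462.

$67462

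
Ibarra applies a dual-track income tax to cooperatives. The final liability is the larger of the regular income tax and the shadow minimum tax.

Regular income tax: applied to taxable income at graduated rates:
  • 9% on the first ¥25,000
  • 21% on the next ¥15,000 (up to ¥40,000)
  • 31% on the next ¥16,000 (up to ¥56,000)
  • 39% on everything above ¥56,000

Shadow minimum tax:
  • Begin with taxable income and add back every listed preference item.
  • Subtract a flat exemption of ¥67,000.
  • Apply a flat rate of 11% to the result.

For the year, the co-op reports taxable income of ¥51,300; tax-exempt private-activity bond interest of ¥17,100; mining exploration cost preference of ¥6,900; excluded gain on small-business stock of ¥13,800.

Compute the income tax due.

Regular income tax:
  ¥25,000 × 9% = ¥2,250
  ¥15,000 × 21% = ¥3,150
  ¥11,300 × 31% = ¥3,503
  → ¥8,903

Shadow minimum tax:
  Adjusted income: ¥51,300 + ¥17,100 + ¥6,900 + ¥13,800 = ¥89,100
  Less exemption ¥67,000 → base ¥22,100
  ¥22,100 × 11% = ¥2,431

¥8,903 > ¥2,431, so the regular income tax governs.

¥8,903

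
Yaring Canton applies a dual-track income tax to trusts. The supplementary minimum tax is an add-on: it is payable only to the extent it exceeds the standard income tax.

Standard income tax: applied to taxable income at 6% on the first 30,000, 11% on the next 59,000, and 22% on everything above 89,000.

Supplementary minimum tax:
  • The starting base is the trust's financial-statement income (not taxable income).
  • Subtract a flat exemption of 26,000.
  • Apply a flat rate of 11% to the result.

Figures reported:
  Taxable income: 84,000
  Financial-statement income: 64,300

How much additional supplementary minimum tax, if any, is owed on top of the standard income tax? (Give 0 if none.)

Standard income tax:
  30,000 × 6% = 1,800
  54,000 × 11% = 5,940
  → 7,740

Supplementary minimum tax:
  Base (financial-statement income): 64,300
  Less exemption 26,000 → base 38,300
  38,300 × 11% = 4,213

4,213 ≤ 7,740, so no add-on is due.

0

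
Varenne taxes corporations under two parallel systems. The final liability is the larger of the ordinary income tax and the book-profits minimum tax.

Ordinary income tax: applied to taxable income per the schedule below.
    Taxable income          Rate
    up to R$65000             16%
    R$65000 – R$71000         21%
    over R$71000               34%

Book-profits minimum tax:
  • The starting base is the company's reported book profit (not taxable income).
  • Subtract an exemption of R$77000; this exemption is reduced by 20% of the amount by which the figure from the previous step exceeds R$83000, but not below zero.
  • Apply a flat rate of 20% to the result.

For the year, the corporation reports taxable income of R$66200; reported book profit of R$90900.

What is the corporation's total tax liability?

Book-profits minimum tax:
  Base (reported book profit): R$90900
  Exemption: R$77000 − 20% × (R$90900 − R$83000) = R$77000 − R$1580 = R$75420
  Base: R$90900 − R$75420 = R$15480
  R$15480 × 20% = R$3096

Ordinary income tax:
  R$65000 × 16% = R$10400
  R$1200 × 21% = R$252
  → R$10652

R$10652 > R$3096, so the ordinary income tax governs.

R$10652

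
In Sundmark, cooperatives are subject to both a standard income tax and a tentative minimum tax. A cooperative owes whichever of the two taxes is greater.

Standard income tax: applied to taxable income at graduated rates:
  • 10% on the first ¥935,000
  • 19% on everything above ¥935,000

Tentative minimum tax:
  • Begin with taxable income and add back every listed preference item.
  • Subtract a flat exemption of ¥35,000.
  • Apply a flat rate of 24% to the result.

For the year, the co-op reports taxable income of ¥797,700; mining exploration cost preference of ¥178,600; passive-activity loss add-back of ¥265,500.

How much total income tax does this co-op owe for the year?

¥289,632

Standard income tax:
  ¥797,700 × 10% = ¥79,770

Tentative minimum tax:
  Adjusted income: ¥797,700 + ¥178,600 + ¥265,500 = ¥1,241,800
  Less exemption ¥35,000 → base ¥1,206,800
  ¥1,206,800 × 24% = ¥289,632

¥289,632 > ¥79,770, so the tentative minimum tax is the binding amount.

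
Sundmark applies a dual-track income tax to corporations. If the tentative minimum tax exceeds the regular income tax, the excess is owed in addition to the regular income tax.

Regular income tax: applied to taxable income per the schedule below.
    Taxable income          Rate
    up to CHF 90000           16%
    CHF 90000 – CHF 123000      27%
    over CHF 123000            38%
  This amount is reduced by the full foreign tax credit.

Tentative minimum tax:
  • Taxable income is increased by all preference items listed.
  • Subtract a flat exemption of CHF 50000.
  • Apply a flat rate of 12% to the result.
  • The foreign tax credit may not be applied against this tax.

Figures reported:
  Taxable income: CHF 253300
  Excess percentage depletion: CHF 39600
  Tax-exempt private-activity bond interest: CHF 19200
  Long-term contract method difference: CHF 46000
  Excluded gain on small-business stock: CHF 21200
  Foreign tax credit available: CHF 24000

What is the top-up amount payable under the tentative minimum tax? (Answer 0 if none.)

CHF 0

Tentative minimum tax:
  Adjusted income: CHF 253300 + CHF 39600 + CHF 19200 + CHF 46000 + CHF 21200 = CHF 379300
  Less exemption CHF 50000 → base CHF 329300
  CHF 329300 × 12% = CHF 39516

Regular income tax:
  CHF 90000 × 16% = CHF 14400
  CHF 33000 × 27% = CHF 8910
  CHF 130300 × 38% = CHF 49514
  → CHF 72824
  Less foreign tax credit CHF 24000 → CHF 48824

CHF 39516 ≤ CHF 48824, so no add-on is due.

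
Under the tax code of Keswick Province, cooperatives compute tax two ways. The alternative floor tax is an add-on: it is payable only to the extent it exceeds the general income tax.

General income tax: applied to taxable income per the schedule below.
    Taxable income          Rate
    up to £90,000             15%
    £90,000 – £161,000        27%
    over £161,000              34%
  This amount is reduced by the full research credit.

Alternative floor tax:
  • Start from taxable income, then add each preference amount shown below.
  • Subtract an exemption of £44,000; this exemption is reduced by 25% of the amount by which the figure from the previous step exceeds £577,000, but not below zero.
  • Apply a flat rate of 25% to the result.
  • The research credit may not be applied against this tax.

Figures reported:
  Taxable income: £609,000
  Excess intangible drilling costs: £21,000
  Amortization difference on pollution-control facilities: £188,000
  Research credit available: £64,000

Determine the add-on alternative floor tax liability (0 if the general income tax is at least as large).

£83,510

Alternative floor tax:
  Adjusted income: £609,000 + £21,000 + £188,000 = £818,000
  Exemption: 25% × (£818,000 − £577,000) = £60,250 ≥ £44,000, so the exemption is fully phased out
  Base: £818,000 − £0 = £818,000
  £818,000 × 25% = £204,500

General income tax:
  £90,000 × 15% = £13,500
  £71,000 × 27% = £19,170
  £448,000 × 34% = £152,320
  → £184,990
  Less research credit £64,000 → £120,990

Excess of alternative floor tax over general income tax: £204,500 − £120,990 = £83,510.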